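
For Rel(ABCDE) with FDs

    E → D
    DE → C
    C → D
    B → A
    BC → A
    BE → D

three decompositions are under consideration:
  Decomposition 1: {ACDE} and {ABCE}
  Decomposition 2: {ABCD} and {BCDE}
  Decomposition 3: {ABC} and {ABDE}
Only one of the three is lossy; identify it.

Decomposition 1: common = {ACE}, closure = {ACDE} → lossless.
Decomposition 2: common = {BCD}, closure = {ABCD} → lossless.
Decomposition 3: common = {AB}, closure = {AB} → lossy.

Decomposition 3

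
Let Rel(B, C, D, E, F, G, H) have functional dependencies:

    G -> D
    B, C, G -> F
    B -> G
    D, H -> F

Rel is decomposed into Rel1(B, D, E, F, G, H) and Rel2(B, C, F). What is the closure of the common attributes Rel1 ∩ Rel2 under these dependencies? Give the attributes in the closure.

Rel1 ∩ Rel2 = {B, F}.
B → G applies, adding G
G → D applies, adding D
Closure: {B, D, F, G}.

B, D, F, G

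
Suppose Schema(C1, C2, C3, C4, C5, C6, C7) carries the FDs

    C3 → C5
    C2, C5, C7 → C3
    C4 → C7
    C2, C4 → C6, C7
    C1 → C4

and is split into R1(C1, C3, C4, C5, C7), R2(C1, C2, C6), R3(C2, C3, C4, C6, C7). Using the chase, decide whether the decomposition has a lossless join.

No

Chase test. Columns are C1, C2, C3, C4, C5, C6, C7; row i has aⱼ where attribute j ∈ Ri, else bᵢⱼ.
Initial tableau (one row per fragment):
  row 1: a1 b12 a3 a4 a5 b16 a7
  row 2: a1 a2 b23 b24 b25 a6 b27
  row 3: b31 a2 a3 a4 b35 a6 a7
Rows 1 and 3 agree on C3; apply C3→C5 and equate their C5 entries.
Rows 1 and 2 agree on C1; apply C1→C4 and equate their C4 entries.
Rows 1 and 2 agree on C4; apply C4→C7 and equate their C7 entries.
No row becomes fully distinguished — the join is lossy.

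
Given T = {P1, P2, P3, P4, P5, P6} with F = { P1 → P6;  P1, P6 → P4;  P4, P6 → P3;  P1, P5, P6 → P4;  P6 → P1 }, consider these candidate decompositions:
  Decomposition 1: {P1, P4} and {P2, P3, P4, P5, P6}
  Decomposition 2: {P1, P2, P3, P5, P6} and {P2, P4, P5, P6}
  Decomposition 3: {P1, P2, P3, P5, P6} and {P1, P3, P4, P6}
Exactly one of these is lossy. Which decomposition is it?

Decomposition 1

Decomposition 1: common = {P4}, closure = {P4} → lossy.
Decomposition 2: common = {P2, P5, P6}, closure = {P1, P2, P3, P4, P5, P6} → lossless.
Decomposition 3: common = {P1, P3, P6}, closure = {P1, P3, P4, P6} → lossless.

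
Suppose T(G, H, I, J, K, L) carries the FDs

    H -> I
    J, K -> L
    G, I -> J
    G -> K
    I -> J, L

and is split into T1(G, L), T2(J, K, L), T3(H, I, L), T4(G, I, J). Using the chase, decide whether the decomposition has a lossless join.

No

Chase test. Columns are G, H, I, J, K, L; row i has aⱼ where attribute j ∈ Ti, else bᵢⱼ.
Initial tableau (one row per fragment):
  row 1: a1 b12 b13 b14 b15 a6
  row 2: b21 b22 b23 a4 a5 a6
  row 3: b31 a2 a3 b34 b35 a6
  row 4: a1 b42 a3 a4 b45 b46
Rows 1 and 4 agree on G; apply G→K and equate their K entries.
Rows 3 and 4 agree on I; apply I→J, L and equate their J, L entries.
No row becomes fully distinguished — the join is lossy.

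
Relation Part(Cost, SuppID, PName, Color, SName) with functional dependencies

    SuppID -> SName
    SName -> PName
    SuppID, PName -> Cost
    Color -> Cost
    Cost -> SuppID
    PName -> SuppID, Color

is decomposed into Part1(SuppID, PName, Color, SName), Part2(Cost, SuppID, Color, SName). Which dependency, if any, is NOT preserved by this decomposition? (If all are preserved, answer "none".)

SuppID → SName lies within Part1.
SName → PName lies within Part1.
SuppID, PName → Cost: restricted closure across fragments reaches Cost.
Color → Cost lies within Part2.
Cost → SuppID lies within Part2.
PName → SuppID, Color lies within Part1.
Every dependency is enforceable on the fragments, so the decomposition is dependency-preserving.

none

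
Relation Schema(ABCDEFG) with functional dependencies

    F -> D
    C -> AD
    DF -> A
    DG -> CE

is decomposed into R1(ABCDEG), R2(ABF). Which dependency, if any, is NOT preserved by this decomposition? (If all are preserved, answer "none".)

Check F → D: no single fragment contains all of {DF}, and the restricted closure of {F} across the fragments never reaches {D}.
C → AD is preserved.
DF → A is preserved.
DG → CE is preserved.

F -> D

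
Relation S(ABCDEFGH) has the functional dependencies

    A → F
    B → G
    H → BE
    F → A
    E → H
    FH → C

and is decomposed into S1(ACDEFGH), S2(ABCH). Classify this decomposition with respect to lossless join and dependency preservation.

Lossless test: (ACH)⁺ = {ABCEFGH}, which contains all of one fragment — lossless.
Dependency preservation: the restricted closure of {B} across the fragments never reaches {G}, so B → G cannot be enforced without a join — not preserved.

lossless but not dependency-preserving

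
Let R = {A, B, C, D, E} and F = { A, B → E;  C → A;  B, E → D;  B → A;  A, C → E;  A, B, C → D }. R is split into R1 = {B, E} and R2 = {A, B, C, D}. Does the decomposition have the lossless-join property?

Yes

Common attributes: R1 ∩ R2 = {B}.
Closure of {B}: B → A applies, adding A; A, B → E applies, adding E; B, E → D applies, adding D. So (B)⁺ = {A, B, D, E}.
This closure contains every attribute of R1, so R1 ∩ R2 → R1. The join is lossless.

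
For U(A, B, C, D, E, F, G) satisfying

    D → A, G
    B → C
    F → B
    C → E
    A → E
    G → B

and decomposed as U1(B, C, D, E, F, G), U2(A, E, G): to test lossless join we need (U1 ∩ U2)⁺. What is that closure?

B, C, E, G

U1 ∩ U2 = {E, G}.
G → B applies, adding B
B → C applies, adding C
Closure: {B, C, E, G}.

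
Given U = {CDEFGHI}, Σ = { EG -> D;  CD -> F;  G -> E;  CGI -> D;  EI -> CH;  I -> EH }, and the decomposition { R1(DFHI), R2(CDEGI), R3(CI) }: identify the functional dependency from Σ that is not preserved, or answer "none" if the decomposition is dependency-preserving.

CD -> F

Check CD → F: no single fragment contains all of {CDF}, and the restricted closure of {CD} across the fragments never reaches {F}.
EG → D is preserved.
G → E is preserved.
CGI → D is preserved.
EI → CH is preserved.
I → EH is preserved.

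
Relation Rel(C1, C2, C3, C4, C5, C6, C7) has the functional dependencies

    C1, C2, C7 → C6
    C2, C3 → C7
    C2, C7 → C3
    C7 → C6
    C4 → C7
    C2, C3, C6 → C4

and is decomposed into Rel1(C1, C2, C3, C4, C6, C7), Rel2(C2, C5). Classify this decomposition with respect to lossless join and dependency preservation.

lossy but dependency-preserving

Lossless test: (C2)⁺ = {C2}, which is a superkey of neither fragment — lossy.
Dependency preservation: every FD's attributes lie within a single fragment, so each can be enforced locally — preserved.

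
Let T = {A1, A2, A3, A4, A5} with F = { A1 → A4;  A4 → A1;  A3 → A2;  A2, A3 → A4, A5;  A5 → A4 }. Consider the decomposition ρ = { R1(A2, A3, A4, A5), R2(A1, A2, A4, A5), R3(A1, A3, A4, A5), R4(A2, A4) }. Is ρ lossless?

Chase test. Columns are A1, A2, A3, A4, A5; row i has aⱼ where attribute j ∈ Ri, else bᵢⱼ.
Initial tableau (one row per fragment):
  row 1: b11 a2 a3 a4 a5
  row 2: a1 a2 b23 a4 a5
  row 3: a1 b32 a3 a4 a5
  row 4: b41 a2 b43 a4 b45
Rows 1 and 2 agree on A4; apply A4→A1 and equate their A1 entries.
Rows 1 and 4 agree on A4; apply A4→A1 and equate their A1 entries.
Rows 1 and 3 agree on A3; apply A3→A2 and equate their A2 entries.
Row 1 is now all distinguished symbols — the join is lossless.

Yes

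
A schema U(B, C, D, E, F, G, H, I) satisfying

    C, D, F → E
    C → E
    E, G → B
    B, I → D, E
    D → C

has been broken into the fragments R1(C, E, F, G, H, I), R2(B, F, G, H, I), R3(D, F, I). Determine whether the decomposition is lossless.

Chase test. Columns are B, C, D, E, F, G, H, I; row i has aⱼ where attribute j ∈ Ri, else bᵢⱼ.
Initial tableau (one row per fragment):
  row 1: b11 a2 b13 a4 a5 a6 a7 a8
  row 2: a1 b22 b23 b24 a5 a6 a7 a8
  row 3: b31 b32 a3 b34 a5 b36 b37 a8
No row becomes fully distinguished — the join is lossy.

No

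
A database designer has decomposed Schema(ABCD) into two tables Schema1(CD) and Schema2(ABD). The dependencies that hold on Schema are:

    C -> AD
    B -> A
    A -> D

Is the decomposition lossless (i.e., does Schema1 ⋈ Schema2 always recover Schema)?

No

Common attributes: Schema1 ∩ Schema2 = {D}.
No dependency enlarges {D}, so (D)⁺ = {D}.
The closure contains neither all of Schema1 = {CD} nor all of Schema2 = {ABD}, so the common attributes are not a superkey of either fragment. The join is lossy.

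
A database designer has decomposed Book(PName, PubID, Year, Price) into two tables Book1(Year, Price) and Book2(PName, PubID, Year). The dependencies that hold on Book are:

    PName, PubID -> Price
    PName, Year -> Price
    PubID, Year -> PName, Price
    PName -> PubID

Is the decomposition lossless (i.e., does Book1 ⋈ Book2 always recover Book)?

No

Common attributes: Book1 ∩ Book2 = {Year}.
No dependency enlarges {Year}, so (Year)⁺ = {Year}.
The closure contains neither all of Book1 = {Year, Price} nor all of Book2 = {PName, PubID, Year}, so the common attributes are not a superkey of either fragment. The join is lossy.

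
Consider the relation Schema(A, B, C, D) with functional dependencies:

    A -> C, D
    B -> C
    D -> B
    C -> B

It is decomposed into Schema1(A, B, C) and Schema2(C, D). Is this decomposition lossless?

Common attributes: Schema1 ∩ Schema2 = {C}.
Closure of {C}: C → B applies, adding B. So (C)⁺ = {B, C}.
The closure contains neither all of Schema1 = {A, B, C} nor all of Schema2 = {C, D}, so the common attributes are not a superkey of either fragment. The join is lossy.

No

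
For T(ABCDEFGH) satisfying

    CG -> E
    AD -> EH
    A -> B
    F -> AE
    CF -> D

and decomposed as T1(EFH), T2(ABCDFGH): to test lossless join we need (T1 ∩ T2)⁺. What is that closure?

T1 ∩ T2 = {FH}.
F → AE applies, adding AE
A → B applies, adding B
Closure: {ABEFH}.

ABEFH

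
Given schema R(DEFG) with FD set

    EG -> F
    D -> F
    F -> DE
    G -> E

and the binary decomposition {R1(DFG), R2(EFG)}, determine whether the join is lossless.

Yes

Common attributes: R1 ∩ R2 = {FG}.
Closure of {FG}: F → DE applies, adding DE. So (FG)⁺ = {DEFG}.
This closure contains every attribute of R1, so R1 ∩ R2 → R1. The join is lossless.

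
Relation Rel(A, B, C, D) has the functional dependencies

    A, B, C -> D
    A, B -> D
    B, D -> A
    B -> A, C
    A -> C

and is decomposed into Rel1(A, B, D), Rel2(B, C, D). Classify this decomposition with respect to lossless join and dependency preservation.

Lossless test: (B, D)⁺ = {A, B, C, D}, which contains all of one fragment — lossless.
Dependency preservation: the restricted closure of {A} across the fragments never reaches {C}, so A → C cannot be enforced without a join — not preserved.

lossless but not dependency-preserving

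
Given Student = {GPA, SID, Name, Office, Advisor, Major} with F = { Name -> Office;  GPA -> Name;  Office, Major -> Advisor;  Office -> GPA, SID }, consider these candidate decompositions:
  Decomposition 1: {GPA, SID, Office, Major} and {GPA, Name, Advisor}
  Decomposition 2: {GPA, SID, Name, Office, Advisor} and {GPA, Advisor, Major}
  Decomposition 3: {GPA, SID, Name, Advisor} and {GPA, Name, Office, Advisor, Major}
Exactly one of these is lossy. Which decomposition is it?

Decomposition 1: common = {GPA}, closure = {GPA, SID, Name, Office} → lossy.
Decomposition 2: common = {GPA, Advisor}, closure = {GPA, SID, Name, Office, Advisor} → lossless.
Decomposition 3: common = {GPA, Name, Advisor}, closure = {GPA, SID, Name, Office, Advisor} → lossless.

Decomposition 1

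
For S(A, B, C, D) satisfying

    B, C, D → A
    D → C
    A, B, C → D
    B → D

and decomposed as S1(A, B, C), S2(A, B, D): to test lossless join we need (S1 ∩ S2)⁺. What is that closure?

A, B, C, D

S1 ∩ S2 = {A, B}.
B → D applies, adding D
D → C applies, adding C
Closure: {A, B, C, D}.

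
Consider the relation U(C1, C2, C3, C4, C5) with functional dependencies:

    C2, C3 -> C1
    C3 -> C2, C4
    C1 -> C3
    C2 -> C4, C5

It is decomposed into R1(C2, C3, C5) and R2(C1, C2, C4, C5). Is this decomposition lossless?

Common attributes: R1 ∩ R2 = {C2, C5}.
Closure of {C2, C5}: C2 → C4, C5 applies, adding C4. So (C2, C5)⁺ = {C2, C4, C5}.
The closure contains neither all of R1 = {C2, C3, C5} nor all of R2 = {C1, C2, C4, C5}, so the common attributes are not a superkey of either fragment. The join is lossy.

No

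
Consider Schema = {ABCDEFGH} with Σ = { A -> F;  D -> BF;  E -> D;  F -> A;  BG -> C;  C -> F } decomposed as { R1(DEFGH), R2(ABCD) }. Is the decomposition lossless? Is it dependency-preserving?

Lossless test: (D)⁺ = {ABDF}, which is a superkey of neither fragment — lossy.
Dependency preservation: the restricted closure of {A} across the fragments never reaches {F}, so A → F cannot be enforced without a join — not preserved.

lossy and not dependency-preserving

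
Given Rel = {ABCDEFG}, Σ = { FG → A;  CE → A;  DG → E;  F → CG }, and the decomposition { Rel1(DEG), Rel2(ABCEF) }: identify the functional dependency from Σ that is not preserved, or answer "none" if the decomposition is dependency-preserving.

Check F → CG: no single fragment contains all of {CFG}, and the restricted closure of {F} across the fragments never reaches {CG}.
FG → A is preserved.
CE → A is preserved.
DG → E is preserved.

F → CG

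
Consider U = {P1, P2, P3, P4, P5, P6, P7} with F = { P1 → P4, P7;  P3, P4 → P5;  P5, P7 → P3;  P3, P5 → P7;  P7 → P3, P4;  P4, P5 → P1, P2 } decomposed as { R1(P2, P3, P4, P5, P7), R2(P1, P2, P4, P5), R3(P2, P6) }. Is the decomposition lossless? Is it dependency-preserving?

Lossless test (chase): Rows 1 and 2 agree on P4, P5; apply P4, P5→P1, P2 and equate their P1, P2 entries. Rows 1 and 2 agree on P1; apply P1→P4, P7 and equate their P4, P7 entries. Rows 1 and 2 agree on P5, P7; apply P5, P7→P3 and equate their P3 entries. No row becomes fully distinguished — the join is lossy.
Dependency preservation: P1 → P4, P7 is not contained in any single fragment, but the restricted closure of its left-hand side across the fragments still reaches the right-hand side; the remaining FDs each lie inside some fragment. All dependencies are preserved.

lossy but dependency-preserving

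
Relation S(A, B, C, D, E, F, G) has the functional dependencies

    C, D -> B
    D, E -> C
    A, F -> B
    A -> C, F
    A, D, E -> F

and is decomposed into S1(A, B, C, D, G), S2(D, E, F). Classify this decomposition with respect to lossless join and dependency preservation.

lossy and not dependency-preserving

Lossless test: (D)⁺ = {D}, which is a superkey of neither fragment — lossy.
Dependency preservation: the restricted closure of {D, E} across the fragments never reaches {C}, so D, E → C cannot be enforced without a join — not preserved.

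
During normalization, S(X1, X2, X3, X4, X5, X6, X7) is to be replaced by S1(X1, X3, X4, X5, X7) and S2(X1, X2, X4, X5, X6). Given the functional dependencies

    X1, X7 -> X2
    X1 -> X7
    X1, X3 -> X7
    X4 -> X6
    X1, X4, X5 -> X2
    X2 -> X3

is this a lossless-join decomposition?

Yes

Common attributes: S1 ∩ S2 = {X1, X4, X5}.
Closure of {X1, X4, X5}: X1 → X7 applies, adding X7; X4 → X6 applies, adding X6; X1, X4, X5 → X2 applies, adding X2; X2 → X3 applies, adding X3. So (X1, X4, X5)⁺ = {X1, X2, X3, X4, X5, X6, X7}.
This closure contains every attribute of S1, so S1 ∩ S2 → S1. The join is lossless.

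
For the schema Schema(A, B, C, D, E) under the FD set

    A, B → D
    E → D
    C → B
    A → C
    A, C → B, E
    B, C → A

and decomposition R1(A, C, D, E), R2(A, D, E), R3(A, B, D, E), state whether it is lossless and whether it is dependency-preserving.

lossless and dependency-preserving

Lossless test (chase): Rows 1 and 2 agree on A; apply A→C and equate their C entries. Rows 1 and 3 agree on A; apply A→C and equate their C entries. Rows 1 and 2 agree on A, C; apply A, C→B, E and equate their B, E entries. Rows 1 and 3 agree on A, C; apply A, C→B, E and equate their B, E entries. Row 1 is now all distinguished symbols — the join is lossless.
Dependency preservation: C → B; A, C → B, E; B, C → A are not contained in any single fragment, but the restricted closure of each left-hand side across the fragments still reaches the right-hand side; the remaining FDs each lie inside some fragment. All dependencies are preserved.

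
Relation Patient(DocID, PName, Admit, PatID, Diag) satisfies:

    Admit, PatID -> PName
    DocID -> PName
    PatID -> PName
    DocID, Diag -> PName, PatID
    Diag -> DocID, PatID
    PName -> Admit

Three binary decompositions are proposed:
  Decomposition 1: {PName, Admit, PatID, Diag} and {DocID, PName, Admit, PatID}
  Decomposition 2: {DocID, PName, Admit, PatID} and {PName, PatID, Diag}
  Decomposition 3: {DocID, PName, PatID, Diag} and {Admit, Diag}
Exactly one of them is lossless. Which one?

Decomposition 1: common = {PName, Admit, PatID}, closure = {PName, Admit, PatID} → lossy.
Decomposition 2: common = {PName, PatID}, closure = {PName, Admit, PatID} → lossy.
Decomposition 3: common = {Diag}, closure = {DocID, PName, Admit, PatID, Diag} → lossless.

Decomposition 3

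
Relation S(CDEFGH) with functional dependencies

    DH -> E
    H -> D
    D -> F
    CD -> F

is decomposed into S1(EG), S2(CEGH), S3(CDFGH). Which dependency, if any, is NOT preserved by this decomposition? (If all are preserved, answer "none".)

DH → E: restricted closure across fragments reaches E.
H → D lies within S3.
D → F lies within S3.
CD → F lies within S3.
Every dependency is enforceable on the fragments, so the decomposition is dependency-preserving.

none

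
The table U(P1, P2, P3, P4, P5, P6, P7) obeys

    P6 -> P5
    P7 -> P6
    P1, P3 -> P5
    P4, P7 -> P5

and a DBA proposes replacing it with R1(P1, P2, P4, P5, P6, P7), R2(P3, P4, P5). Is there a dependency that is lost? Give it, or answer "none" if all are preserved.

P1, P3 -> P5

Check P1, P3 → P5: no single fragment contains all of {P1, P3, P5}, and the restricted closure of {P1, P3} across the fragments never reaches {P5}.
P6 → P5 is preserved.
P7 → P6 is preserved.
P4, P7 → P5 is preserved.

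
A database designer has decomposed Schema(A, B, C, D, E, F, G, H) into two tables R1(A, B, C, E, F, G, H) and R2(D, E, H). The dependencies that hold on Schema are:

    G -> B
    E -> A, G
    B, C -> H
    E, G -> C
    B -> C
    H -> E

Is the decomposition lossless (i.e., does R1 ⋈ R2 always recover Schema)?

No

Common attributes: R1 ∩ R2 = {E, H}.
Closure of {E, H}: E → A, G applies, adding A, G; E, G → C applies, adding C; G → B applies, adding B. So (E, H)⁺ = {A, B, C, E, G, H}.
The closure contains neither all of R1 = {A, B, C, E, F, G, H} nor all of R2 = {D, E, H}, so the common attributes are not a superkey of either fragment. The join is lossy.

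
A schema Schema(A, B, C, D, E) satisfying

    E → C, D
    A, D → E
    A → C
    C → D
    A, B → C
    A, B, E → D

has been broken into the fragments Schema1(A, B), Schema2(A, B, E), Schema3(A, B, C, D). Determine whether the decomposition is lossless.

Chase test. Columns are A, B, C, D, E; row i has aⱼ where attribute j ∈ Schemai, else bᵢⱼ.
Initial tableau (one row per fragment):
  row 1: a1 a2 b13 b14 b15
  row 2: a1 a2 b23 b24 a5
  row 3: a1 a2 a3 a4 b35
Rows 1 and 2 agree on A; apply A→C and equate their C entries.
Rows 1 and 3 agree on A; apply A→C and equate their C entries.
Rows 1 and 2 agree on C; apply C→D and equate their D entries.
Rows 1 and 3 agree on C; apply C→D and equate their D entries.
Rows 1 and 2 agree on A, D; apply A, D→E and equate their E entries.
Rows 1 and 3 agree on A, D; apply A, D→E and equate their E entries.
Row 1 is now all distinguished symbols — the join is lossless.

Yes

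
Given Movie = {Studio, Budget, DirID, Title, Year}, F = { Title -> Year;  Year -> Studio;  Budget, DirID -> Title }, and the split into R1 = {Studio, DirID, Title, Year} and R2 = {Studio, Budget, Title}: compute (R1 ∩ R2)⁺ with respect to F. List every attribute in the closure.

Studio, Title, Year

R1 ∩ R2 = {Studio, Title}.
Title → Year applies, adding Year
Closure: {Studio, Title, Year}.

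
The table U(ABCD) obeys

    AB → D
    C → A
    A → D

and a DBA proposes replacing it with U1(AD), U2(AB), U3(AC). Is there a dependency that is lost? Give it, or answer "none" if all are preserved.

none

AB → D: restricted closure across fragments reaches D.
C → A lies within U3.
A → D lies within U1.
Every dependency is enforceable on the fragments, so the decomposition is dependency-preserving.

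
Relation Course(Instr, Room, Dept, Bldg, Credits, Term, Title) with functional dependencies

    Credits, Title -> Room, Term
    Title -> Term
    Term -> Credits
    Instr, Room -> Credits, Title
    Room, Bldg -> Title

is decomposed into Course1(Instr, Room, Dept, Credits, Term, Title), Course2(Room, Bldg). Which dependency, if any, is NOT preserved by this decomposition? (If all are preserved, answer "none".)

Check Room, Bldg → Title: no single fragment contains all of {Room, Bldg, Title}, and the restricted closure of {Room, Bldg} across the fragments never reaches {Title}.
Credits, Title → Room, Term is preserved.
Title → Term is preserved.
Term → Credits is preserved.
Instr, Room → Credits, Title is preserved.

Room, Bldg -> Title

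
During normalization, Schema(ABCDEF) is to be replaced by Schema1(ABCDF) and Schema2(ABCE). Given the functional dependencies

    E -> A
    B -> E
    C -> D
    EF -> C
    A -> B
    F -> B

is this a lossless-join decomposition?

Yes

Common attributes: Schema1 ∩ Schema2 = {ABC}.
Closure of {ABC}: B → E applies, adding E; C → D applies, adding D. So (ABC)⁺ = {ABCDE}.
This closure contains every attribute of Schema2, so Schema1 ∩ Schema2 → Schema2. The join is lossless.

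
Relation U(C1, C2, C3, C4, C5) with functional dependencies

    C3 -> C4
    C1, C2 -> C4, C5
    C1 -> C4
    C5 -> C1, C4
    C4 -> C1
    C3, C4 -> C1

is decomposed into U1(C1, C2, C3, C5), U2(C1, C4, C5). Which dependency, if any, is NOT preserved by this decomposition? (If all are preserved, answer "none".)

none

C3 → C4: restricted closure across fragments reaches C4.
C1, C2 → C4, C5: restricted closure across fragments reaches C4, C5.
C1 → C4 lies within U2.
C5 → C1, C4 lies within U2.
C4 → C1 lies within U2.
C3, C4 → C1: restricted closure across fragments reaches C1.
Every dependency is enforceable on the fragments, so the decomposition is dependency-preserving.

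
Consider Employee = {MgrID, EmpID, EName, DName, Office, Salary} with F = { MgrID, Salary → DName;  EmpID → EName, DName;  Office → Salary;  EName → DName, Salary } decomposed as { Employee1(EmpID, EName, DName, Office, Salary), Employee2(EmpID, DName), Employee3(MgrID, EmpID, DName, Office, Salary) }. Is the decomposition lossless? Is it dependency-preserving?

Lossless test (chase): Rows 1 and 2 agree on EmpID; apply EmpID→EName, DName and equate their EName, DName entries. Rows 1 and 3 agree on EmpID; apply EmpID→EName, DName and equate their EName, DName entries. Rows 1 and 2 agree on EName; apply EName→DName, Salary and equate their DName, Salary entries. Row 3 is now all distinguished symbols — the join is lossless.
Dependency preservation: every FD's attributes lie within a single fragment, so each can be enforced locally — preserved.

lossless and dependency-preserving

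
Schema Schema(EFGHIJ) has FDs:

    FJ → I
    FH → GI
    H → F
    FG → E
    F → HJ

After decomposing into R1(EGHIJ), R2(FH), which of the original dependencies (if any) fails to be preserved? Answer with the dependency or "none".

FJ → I: restricted closure across fragments reaches I.
FH → GI: restricted closure across fragments reaches GI.
H → F lies within R2.
FG → E: restricted closure across fragments reaches E.
F → HJ: restricted closure across fragments reaches HJ.
Every dependency is enforceable on the fragments, so the decomposition is dependency-preserving.

none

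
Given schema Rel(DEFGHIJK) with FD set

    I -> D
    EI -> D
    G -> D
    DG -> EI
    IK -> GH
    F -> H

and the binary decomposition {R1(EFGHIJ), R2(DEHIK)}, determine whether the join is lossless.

No

Common attributes: R1 ∩ R2 = {EHI}.
Closure of {EHI}: I → D applies, adding D. So (EHI)⁺ = {DEHI}.
The closure contains neither all of R1 = {EFGHIJ} nor all of R2 = {DEHIK}, so the common attributes are not a superkey of either fragment. The join is lossy.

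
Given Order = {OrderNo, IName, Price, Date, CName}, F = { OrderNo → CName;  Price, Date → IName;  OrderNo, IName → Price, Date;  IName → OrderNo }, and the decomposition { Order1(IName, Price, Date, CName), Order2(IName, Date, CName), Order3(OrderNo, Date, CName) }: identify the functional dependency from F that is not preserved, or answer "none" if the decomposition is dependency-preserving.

IName → OrderNo

Check IName → OrderNo: no single fragment contains all of {OrderNo, IName}, and the restricted closure of {IName} across the fragments never reaches {OrderNo}.
OrderNo → CName is preserved.
Price, Date → IName is preserved.
OrderNo, IName → Price, Date is preserved.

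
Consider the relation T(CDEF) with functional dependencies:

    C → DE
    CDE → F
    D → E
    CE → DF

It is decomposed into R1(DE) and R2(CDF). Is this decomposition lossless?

Yes

Common attributes: R1 ∩ R2 = {D}.
Closure of {D}: D → E applies, adding E. So (D)⁺ = {DE}.
This closure contains every attribute of R1, so R1 ∩ R2 → R1. The join is lossless.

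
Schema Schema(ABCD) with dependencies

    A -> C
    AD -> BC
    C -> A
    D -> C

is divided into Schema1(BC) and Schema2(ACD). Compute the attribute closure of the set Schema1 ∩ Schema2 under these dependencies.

Schema1 ∩ Schema2 = {C}.
C → A applies, adding A
Closure: {AC}.

AC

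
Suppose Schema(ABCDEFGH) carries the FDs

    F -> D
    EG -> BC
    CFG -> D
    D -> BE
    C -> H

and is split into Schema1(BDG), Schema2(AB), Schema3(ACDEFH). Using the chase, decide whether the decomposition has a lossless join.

Chase test. Columns are ABCDEFGH; row i has aⱼ where attribute j ∈ Schemai, else bᵢⱼ.
Initial tableau (one row per fragment):
  row 1: b11 a2 b13 a4 b15 b16 a7 b18
  row 2: a1 a2 b23 b24 b25 b26 b27 b28
  row 3: a1 b32 a3 a4 a5 a6 b37 a8
Rows 1 and 3 agree on D; apply D→BE and equate their BE entries.
No row becomes fully distinguished — the join is lossy.

No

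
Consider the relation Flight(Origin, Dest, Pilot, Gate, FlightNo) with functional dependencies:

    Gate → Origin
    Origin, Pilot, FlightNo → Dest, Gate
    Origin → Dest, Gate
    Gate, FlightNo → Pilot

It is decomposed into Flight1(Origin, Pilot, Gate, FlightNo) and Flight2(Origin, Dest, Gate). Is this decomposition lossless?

Common attributes: Flight1 ∩ Flight2 = {Origin, Gate}.
Closure of {Origin, Gate}: Origin → Dest, Gate applies, adding Dest. So (Origin, Gate)⁺ = {Origin, Dest, Gate}.
This closure contains every attribute of Flight2, so Flight1 ∩ Flight2 → Flight2. The join is lossless.

Yes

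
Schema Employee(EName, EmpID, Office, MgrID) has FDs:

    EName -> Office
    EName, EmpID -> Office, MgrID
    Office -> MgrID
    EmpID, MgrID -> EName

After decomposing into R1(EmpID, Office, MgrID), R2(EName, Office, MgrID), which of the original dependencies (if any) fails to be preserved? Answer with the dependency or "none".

EmpID, MgrID -> EName

Check EmpID, MgrID → EName: no single fragment contains all of {EName, EmpID, MgrID}, and the restricted closure of {EmpID, MgrID} across the fragments never reaches {EName}.
EName → Office is preserved.
EName, EmpID → Office, MgrID is preserved.
Office → MgrID is preserved.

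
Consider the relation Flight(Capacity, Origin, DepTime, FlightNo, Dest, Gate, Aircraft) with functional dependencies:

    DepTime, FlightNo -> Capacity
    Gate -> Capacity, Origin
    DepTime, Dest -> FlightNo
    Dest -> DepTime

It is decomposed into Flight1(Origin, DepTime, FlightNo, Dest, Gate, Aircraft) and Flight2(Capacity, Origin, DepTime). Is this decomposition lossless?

No

Common attributes: Flight1 ∩ Flight2 = {Origin, DepTime}.
No dependency enlarges {Origin, DepTime}, so (Origin, DepTime)⁺ = {Origin, DepTime}.
The closure contains neither all of Flight1 = {Origin, DepTime, FlightNo, Dest, Gate, Aircraft} nor all of Flight2 = {Capacity, Origin, DepTime}, so the common attributes are not a superkey of either fragment. The join is lossy.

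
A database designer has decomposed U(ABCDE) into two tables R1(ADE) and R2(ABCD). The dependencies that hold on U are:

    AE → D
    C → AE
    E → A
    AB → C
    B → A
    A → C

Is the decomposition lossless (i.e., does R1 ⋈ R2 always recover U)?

Common attributes: R1 ∩ R2 = {AD}.
Closure of {AD}: A → C applies, adding C; C → AE applies, adding E. So (AD)⁺ = {ACDE}.
This closure contains every attribute of R1, so R1 ∩ R2 → R1. The join is lossless.

Yes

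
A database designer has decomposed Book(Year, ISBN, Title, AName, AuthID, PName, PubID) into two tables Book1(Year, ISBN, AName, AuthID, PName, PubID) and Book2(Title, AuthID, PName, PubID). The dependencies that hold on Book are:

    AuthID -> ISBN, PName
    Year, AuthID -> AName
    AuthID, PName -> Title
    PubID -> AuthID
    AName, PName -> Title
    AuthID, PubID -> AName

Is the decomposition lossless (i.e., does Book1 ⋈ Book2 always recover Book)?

Common attributes: Book1 ∩ Book2 = {AuthID, PName, PubID}.
Closure of {AuthID, PName, PubID}: AuthID → ISBN, PName applies, adding ISBN; AuthID, PName → Title applies, adding Title; AuthID, PubID → AName applies, adding AName. So (AuthID, PName, PubID)⁺ = {ISBN, Title, AName, AuthID, PName, PubID}.
This closure contains every attribute of Book2, so Book1 ∩ Book2 → Book2. The join is lossless.

Yes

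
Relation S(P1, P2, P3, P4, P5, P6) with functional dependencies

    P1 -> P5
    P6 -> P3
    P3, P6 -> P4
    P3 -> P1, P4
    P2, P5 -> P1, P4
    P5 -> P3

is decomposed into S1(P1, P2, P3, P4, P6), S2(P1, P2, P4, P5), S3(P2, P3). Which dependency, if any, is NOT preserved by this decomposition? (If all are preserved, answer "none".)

P1 → P5 lies within S2.
P6 → P3 lies within S1.
P3, P6 → P4 lies within S1.
P3 → P1, P4 lies within S1.
P2, P5 → P1, P4 lies within S2.
P5 → P3: restricted closure across fragments reaches P3.
Every dependency is enforceable on the fragments, so the decomposition is dependency-preserving.

none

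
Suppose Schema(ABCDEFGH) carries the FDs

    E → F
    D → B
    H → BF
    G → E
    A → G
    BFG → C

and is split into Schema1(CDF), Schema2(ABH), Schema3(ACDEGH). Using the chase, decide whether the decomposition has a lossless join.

Chase test. Columns are ABCDEFGH; row i has aⱼ where attribute j ∈ Schemai, else bᵢⱼ.
Initial tableau (one row per fragment):
  row 1: b11 b12 a3 a4 b15 a6 b17 b18
  row 2: a1 a2 b23 b24 b25 b26 b27 a8
  row 3: a1 b32 a3 a4 a5 b36 a7 a8
Rows 1 and 3 agree on D; apply D→B and equate their B entries.
Rows 2 and 3 agree on H; apply H→BF and equate their BF entries.
Rows 2 and 3 agree on A; apply A→G and equate their G entries.
Rows 2 and 3 agree on BFG; apply BFG→C and equate their C entries.
Rows 2 and 3 agree on G; apply G→E and equate their E entries.
No row becomes fully distinguished — the join is lossy.

No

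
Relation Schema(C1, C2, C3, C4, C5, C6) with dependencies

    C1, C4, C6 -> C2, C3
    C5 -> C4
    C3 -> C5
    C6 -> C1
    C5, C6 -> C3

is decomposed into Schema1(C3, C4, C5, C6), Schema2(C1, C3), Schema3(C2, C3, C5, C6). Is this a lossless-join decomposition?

Chase test. Columns are C1, C2, C3, C4, C5, C6; row i has aⱼ where attribute j ∈ Schemai, else bᵢⱼ.
Initial tableau (one row per fragment):
  row 1: b11 b12 a3 a4 a5 a6
  row 2: a1 b22 a3 b24 b25 b26
  row 3: b31 a2 a3 b34 a5 a6
Rows 1 and 3 agree on C5; apply C5→C4 and equate their C4 entries.
Rows 1 and 2 agree on C3; apply C3→C5 and equate their C5 entries.
Rows 1 and 3 agree on C6; apply C6→C1 and equate their C1 entries.
Rows 1 and 3 agree on C1, C4, C6; apply C1, C4, C6→C2, C3 and equate their C2, C3 entries.
Rows 1 and 2 agree on C5; apply C5→C4 and equate their C4 entries.
No row becomes fully distinguished — the join is lossy.

No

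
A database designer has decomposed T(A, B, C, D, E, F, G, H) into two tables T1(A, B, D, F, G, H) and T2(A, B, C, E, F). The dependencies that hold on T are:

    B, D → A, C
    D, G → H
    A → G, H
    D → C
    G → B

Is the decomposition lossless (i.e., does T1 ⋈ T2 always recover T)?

Common attributes: T1 ∩ T2 = {A, B, F}.
Closure of {A, B, F}: A → G, H applies, adding G, H. So (A, B, F)⁺ = {A, B, F, G, H}.
The closure contains neither all of T1 = {A, B, D, F, G, H} nor all of T2 = {A, B, C, E, F}, so the common attributes are not a superkey of either fragment. The join is lossy.

No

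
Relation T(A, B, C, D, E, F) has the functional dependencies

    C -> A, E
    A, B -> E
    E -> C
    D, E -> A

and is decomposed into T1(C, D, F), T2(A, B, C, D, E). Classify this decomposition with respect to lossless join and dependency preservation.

lossy but dependency-preserving

Lossless test: (C, D)⁺ = {A, C, D, E}, which is a superkey of neither fragment — lossy.
Dependency preservation: every FD's attributes lie within a single fragment, so each can be enforced locally — preserved.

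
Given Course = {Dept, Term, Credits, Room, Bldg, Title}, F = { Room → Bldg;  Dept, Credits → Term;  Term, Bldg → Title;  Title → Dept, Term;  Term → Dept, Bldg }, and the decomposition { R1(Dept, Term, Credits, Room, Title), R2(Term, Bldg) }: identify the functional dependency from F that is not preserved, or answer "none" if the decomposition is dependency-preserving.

Check Room → Bldg: no single fragment contains all of {Room, Bldg}, and the restricted closure of {Room} across the fragments never reaches {Bldg}.
Dept, Credits → Term is preserved.
Term, Bldg → Title is preserved.
Title → Dept, Term is preserved.
Term → Dept, Bldg is preserved.

Room → Bldg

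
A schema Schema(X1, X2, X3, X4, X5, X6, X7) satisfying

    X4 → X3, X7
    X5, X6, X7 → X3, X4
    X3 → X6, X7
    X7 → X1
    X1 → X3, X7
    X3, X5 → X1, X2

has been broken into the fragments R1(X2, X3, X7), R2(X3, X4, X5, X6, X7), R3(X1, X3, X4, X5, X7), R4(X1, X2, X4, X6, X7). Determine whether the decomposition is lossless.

Chase test. Columns are X1, X2, X3, X4, X5, X6, X7; row i has aⱼ where attribute j ∈ Ri, else bᵢⱼ.
Initial tableau (one row per fragment):
  row 1: b11 a2 a3 b14 b15 b16 a7
  row 2: b21 b22 a3 a4 a5 a6 a7
  row 3: a1 b32 a3 a4 a5 b36 a7
  row 4: a1 a2 b43 a4 b45 a6 a7
Rows 2 and 4 agree on X4; apply X4→X3, X7 and equate their X3, X7 entries.
Rows 1 and 2 agree on X3; apply X3→X6, X7 and equate their X6, X7 entries.
Rows 1 and 3 agree on X3; apply X3→X6, X7 and equate their X6, X7 entries.
Rows 1 and 2 agree on X7; apply X7→X1 and equate their X1 entries.
Rows 1 and 3 agree on X7; apply X7→X1 and equate their X1 entries.
Rows 2 and 3 agree on X3, X5; apply X3, X5→X1, X2 and equate their X1, X2 entries.
No row becomes fully distinguished — the join is lossy.

No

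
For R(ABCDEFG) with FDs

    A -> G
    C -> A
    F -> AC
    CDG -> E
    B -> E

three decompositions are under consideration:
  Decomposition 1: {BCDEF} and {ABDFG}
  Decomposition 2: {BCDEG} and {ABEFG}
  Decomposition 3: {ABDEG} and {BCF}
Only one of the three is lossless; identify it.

Decomposition 1

Decomposition 1: common = {BDF}, closure = {ABCDEFG} → lossless.
Decomposition 2: common = {BEG}, closure = {BEG} → lossy.
Decomposition 3: common = {B}, closure = {BE} → lossy.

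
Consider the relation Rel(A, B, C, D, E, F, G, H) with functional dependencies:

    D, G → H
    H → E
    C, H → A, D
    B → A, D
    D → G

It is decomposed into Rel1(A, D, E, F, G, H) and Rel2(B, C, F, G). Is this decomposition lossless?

No

Common attributes: Rel1 ∩ Rel2 = {F, G}.
No dependency enlarges {F, G}, so (F, G)⁺ = {F, G}.
The closure contains neither all of Rel1 = {A, D, E, F, G, H} nor all of Rel2 = {B, C, F, G}, so the common attributes are not a superkey of either fragment. The join is lossy.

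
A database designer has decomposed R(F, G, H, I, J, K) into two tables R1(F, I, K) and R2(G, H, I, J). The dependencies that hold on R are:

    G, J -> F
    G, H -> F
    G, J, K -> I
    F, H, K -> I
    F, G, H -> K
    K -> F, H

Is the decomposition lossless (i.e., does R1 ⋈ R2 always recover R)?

Common attributes: R1 ∩ R2 = {I}.
No dependency enlarges {I}, so (I)⁺ = {I}.
The closure contains neither all of R1 = {F, I, K} nor all of R2 = {G, H, I, J}, so the common attributes are not a superkey of either fragment. The join is lossy.

No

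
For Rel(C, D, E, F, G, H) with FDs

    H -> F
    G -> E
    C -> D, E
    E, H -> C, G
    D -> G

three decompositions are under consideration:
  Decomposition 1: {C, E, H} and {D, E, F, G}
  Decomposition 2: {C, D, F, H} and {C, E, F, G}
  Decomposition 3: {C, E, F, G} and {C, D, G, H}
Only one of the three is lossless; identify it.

Decomposition 2

Decomposition 1: common = {E}, closure = {E} → lossy.
Decomposition 2: common = {C, F}, closure = {C, D, E, F, G} → lossless.
Decomposition 3: common = {C, G}, closure = {C, D, E, G} → lossy.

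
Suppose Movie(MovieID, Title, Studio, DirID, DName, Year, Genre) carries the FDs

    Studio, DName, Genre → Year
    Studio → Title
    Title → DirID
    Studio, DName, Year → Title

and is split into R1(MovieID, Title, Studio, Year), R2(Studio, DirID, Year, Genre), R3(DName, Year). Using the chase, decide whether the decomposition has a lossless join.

No

Chase test. Columns are MovieID, Title, Studio, DirID, DName, Year, Genre; row i has aⱼ where attribute j ∈ Ri, else bᵢⱼ.
Initial tableau (one row per fragment):
  row 1: a1 a2 a3 b14 b15 a6 b17
  row 2: b21 b22 a3 a4 b25 a6 a7
  row 3: b31 b32 b33 b34 a5 a6 b37
Rows 1 and 2 agree on Studio; apply Studio→Title and equate their Title entries.
Rows 1 and 2 agree on Title; apply Title→DirID and equate their DirID entries.
No row becomes fully distinguished — the join is lossy.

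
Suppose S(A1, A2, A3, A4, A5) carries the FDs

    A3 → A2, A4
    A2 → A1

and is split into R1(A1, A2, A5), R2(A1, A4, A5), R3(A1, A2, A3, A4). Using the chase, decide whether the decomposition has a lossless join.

No

Chase test. Columns are A1, A2, A3, A4, A5; row i has aⱼ where attribute j ∈ Ri, else bᵢⱼ.
Initial tableau (one row per fragment):
  row 1: a1 a2 b13 b14 a5
  row 2: a1 b22 b23 a4 a5
  row 3: a1 a2 a3 a4 b35
No row becomes fully distinguished — the join is lossy.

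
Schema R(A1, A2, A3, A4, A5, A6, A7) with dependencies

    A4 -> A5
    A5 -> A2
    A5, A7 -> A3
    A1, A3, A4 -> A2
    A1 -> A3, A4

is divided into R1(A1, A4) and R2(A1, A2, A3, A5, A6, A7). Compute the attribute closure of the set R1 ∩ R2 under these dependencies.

A1, A2, A3, A4, A5

R1 ∩ R2 = {A1}.
A1 → A3, A4 applies, adding A3, A4
A4 → A5 applies, adding A5
A5 → A2 applies, adding A2
Closure: {A1, A2, A3, A4, A5}.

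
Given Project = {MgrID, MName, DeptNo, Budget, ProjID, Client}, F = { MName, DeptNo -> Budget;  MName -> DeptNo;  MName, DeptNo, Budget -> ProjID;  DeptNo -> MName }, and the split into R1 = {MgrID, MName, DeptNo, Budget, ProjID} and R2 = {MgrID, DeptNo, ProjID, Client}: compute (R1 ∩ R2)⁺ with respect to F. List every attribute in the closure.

R1 ∩ R2 = {MgrID, DeptNo, ProjID}.
DeptNo → MName applies, adding MName
MName, DeptNo → Budget applies, adding Budget
Closure: {MgrID, MName, DeptNo, Budget, ProjID}.

MgrID, MName, DeptNo, Budget, ProjID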